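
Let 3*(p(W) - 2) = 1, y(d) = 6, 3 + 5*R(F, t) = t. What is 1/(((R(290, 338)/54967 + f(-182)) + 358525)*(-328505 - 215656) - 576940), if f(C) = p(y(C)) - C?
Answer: -54967/10729349917825079 ≈ -5.1230e-12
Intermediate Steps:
R(F, t) = -3/5 + t/5
p(W) = 7/3 (p(W) = 2 + (1/3)*1 = 2 + 1/3 = 7/3)
f(C) = 7/3 - C
1/(((R(290, 338)/54967 + f(-182)) + 358525)*(-328505 - 215656) - 576940) = 1/((((-3/5 + (1/5)*338)/54967 + (7/3 - 1*(-182))) + 358525)*(-328505 - 215656) - 576940) = 1/((((-3/5 + 338/5)*(1/54967) + (7/3 + 182)) + 358525)*(-544161) - 576940) = 1/(((67*(1/54967) + 553/3) + 358525)*(-544161) - 576940) = 1/(((67/54967 + 553/3) + 358525)*(-544161) - 576940) = 1/((30396952/164901 + 358525)*(-544161) - 576940) = 1/((59151527977/164901)*(-544161) - 576940) = 1/(-10729318205164099/54967 - 576940) = 1/(-10729349917825079/54967) = -54967/10729349917825079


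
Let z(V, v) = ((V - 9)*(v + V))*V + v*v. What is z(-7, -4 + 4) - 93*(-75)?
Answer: 6191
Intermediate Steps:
z(V, v) = v² + V*(-9 + V)*(V + v) (z(V, v) = ((-9 + V)*(V + v))*V + v² = V*(-9 + V)*(V + v) + v² = v² + V*(-9 + V)*(V + v))
z(-7, -4 + 4) - 93*(-75) = ((-7)³ + (-4 + 4)² - 9*(-7)² + (-4 + 4)*(-7)² - 9*(-7)*(-4 + 4)) - 93*(-75) = (-343 + 0² - 9*49 + 0*49 - 9*(-7)*0) + 6975 = (-343 + 0 - 441 + 0 + 0) + 6975 = -784 + 6975 = 6191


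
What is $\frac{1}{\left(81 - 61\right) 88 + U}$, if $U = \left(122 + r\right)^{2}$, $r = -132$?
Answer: $\frac{1}{1860} \approx 0.00053763$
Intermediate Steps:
$U = 100$ ($U = \left(122 - 132\right)^{2} = \left(-10\right)^{2} = 100$)
$\frac{1}{\left(81 - 61\right) 88 + U} = \frac{1}{\left(81 - 61\right) 88 + 100} = \frac{1}{20 \cdot 88 + 100} = \frac{1}{1760 + 100} = \frac{1}{1860}$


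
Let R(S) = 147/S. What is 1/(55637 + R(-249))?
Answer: 83/4617822 ≈ 1.7974e-5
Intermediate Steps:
1/(55637 + R(-249)) = 1/(55637 + 147/(-249)) = 1/(55637 + 147*(-1/249)) = 1/(55637 - 49/83) = 1/(4617822/83) = 83/4617822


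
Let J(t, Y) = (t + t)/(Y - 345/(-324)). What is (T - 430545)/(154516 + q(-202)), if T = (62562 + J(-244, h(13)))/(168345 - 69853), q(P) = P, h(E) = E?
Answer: -10735576959281/3847802821212 ≈ -2.7901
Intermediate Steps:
J(t, Y) = 2*t/(115/108 + Y) (J(t, Y) = (2*t)/(Y - 345*(-1/324)) = (2*t)/(Y + 115/108) = (2*t)/(115/108 + Y) = 2*t/(115/108 + Y))
T = 47489487/74804674 (T = (62562 + 216*(-244)/(115 + 108*13))/(168345 - 69853) = (62562 + 216*(-244)/(115 + 1404))/98492 = (62562 + 216*(-244)/1519)*(1/98492) = (62562 + 216*(-244)*(1/1519))*(1/98492) = (62562 - 52704/1519)*(1/98492) = (94978974/1519)*(1/98492) = 47489487/74804674 ≈ 0.63485)
(T - 430545)/(154516 + q(-202)) = (47489487/74804674 - 430545)/(154516 - 202) = -32206730877843/74804674/154314 = -32206730877843/74804674*1/154314 = -10735576959281/3847802821212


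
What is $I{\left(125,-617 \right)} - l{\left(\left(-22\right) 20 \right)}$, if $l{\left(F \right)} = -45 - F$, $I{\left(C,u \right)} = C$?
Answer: $-270$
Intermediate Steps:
$I{\left(125,-617 \right)} - l{\left(\left(-22\right) 20 \right)} = 125 - \left(-45 - \left(-22\right) 20\right) = 125 - \left(-45 - -440\right) = 125 - \left(-45 + 440\right) = 125 - 395 = -270$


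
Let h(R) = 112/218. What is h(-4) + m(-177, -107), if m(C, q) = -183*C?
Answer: 3530675/109 ≈ 32392.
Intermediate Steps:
h(R) = 56/109 (h(R) = 112*(1/218) = 56/109)
h(-4) + m(-177, -107) = 56/109 - 183*(-177) = 56/109 + 32391 = 3530675/109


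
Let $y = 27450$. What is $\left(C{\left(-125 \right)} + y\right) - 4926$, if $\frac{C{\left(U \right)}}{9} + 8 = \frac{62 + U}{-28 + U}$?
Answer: $\frac{381747}{17} \approx 22456.0$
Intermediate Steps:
$C{\left(U \right)} = -72 + \frac{9 \left(62 + U\right)}{-28 + U}$ ($C{\left(U \right)} = -72 + 9 \frac{62 + U}{-28 + U} = -72 + \frac{9 \left(62 + U\right)}{-28 + U}$)
$\left(C{\left(-125 \right)} + y\right) - 4926 = \left(\frac{9 \left(286 - -875\right)}{-28 - 125} + 27450\right) - 4926 = \left(\frac{9 \left(286 + 875\right)}{-153} + 27450\right) - 4926 = \left(9 \left(- \frac{1}{153}\right) 1161 + 27450\right) - 4926 = \left(- \frac{1161}{17} + 27450\right) - 4926 = \frac{465489}{17} - 4926 = \frac{381747}{17}$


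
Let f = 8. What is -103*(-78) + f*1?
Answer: 8042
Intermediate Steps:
-103*(-78) + f*1 = -103*(-78) + 8*1 = 8034 + 8 = 8042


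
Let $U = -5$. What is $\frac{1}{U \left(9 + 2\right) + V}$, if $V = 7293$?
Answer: $\frac{1}{7238} \approx 0.00013816$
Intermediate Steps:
$\frac{1}{U \left(9 + 2\right) + V} = \frac{1}{- 5 \left(9 + 2\right) + 7293} = \frac{1}{\left(-5\right) 11 + 7293} = \frac{1}{-55 + 7293} = \frac{1}{7238}$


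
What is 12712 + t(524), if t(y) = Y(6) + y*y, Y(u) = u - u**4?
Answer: 285998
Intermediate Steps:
t(y) = -1290 + y**2 (t(y) = (6 - 1*6**4) + y*y = (6 - 1*1296) + y**2 = (6 - 1296) + y**2 = -1290 + y**2)
12712 + t(524) = 12712 + (-1290 + 524**2) = 12712 + (-1290 + 274576) = 12712 + 273286 = 285998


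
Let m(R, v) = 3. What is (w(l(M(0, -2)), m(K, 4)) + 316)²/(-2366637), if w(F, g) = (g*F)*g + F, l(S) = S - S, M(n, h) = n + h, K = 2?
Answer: -99856/2366637 ≈ -0.042193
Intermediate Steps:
M(n, h) = h + n
l(S) = 0
w(F, g) = F + F*g² (w(F, g) = (F*g)*g + F = F*g² + F = F + F*g²)
(w(l(M(0, -2)), m(K, 4)) + 316)²/(-2366637) = (0*(1 + 3²) + 316)²/(-2366637) = (0*(1 + 9) + 316)²*(-1/2366637) = (0*10 + 316)²*(-1/2366637) = (0 + 316)²*(-1/2366637) = 316²*(-1/2366637) = 99856*(-1/2366637) = -99856/2366637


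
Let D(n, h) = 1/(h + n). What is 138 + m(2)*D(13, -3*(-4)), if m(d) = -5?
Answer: 689/5 ≈ 137.80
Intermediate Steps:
138 + m(2)*D(13, -3*(-4)) = 138 - 5/(-3*(-4) + 13) = 138 - 5/(12 + 13) = 138 - 5/25 = 138 - 5*1/25 = 138 - ⅕ = 689/5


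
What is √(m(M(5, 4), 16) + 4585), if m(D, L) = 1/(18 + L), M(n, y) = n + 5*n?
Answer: √5300294/34 ≈ 67.713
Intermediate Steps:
M(n, y) = 6*n
√(m(M(5, 4), 16) + 4585) = √(1/(18 + 16) + 4585) = √(1/34 + 4585) = √(155891/34) = √5300294/34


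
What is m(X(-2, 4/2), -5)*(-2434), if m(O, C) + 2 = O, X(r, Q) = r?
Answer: 9736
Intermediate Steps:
m(O, C) = -2 + O
m(X(-2, 4/2), -5)*(-2434) = (-2 - 2)*(-2434) = -4*(-2434) = 9736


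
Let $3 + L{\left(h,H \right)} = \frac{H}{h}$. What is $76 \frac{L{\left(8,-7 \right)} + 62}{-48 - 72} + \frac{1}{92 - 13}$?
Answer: $- \frac{46515}{1264} \approx -36.8$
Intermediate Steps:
$L{\left(h,H \right)} = -3 + \frac{H}{h}$
$76 \frac{L{\left(8,-7 \right)} + 62}{-48 - 72} + \frac{1}{92 - 13} = 76 \frac{\left(-3 - \frac{7}{8}\right) + 62}{-48 - 72} + \frac{1}{92 - 13} = 76 \frac{\left(-3 - \frac{7}{8}\right) + 62}{-120} + \frac{1}{79} = 76 \left(\left(-3 - \frac{7}{8}\right) + 62\right) \left(- \frac{1}{120}\right) + \frac{1}{79} = 76 \left(- \frac{31}{8} + 62\right) \left(- \frac{1}{120}\right) + \frac{1}{79} = 76 \cdot \frac{465}{8} \left(- \frac{1}{120}\right) + \frac{1}{79} = 76 \left(- \frac{31}{64}\right) + \frac{1}{79} = - \frac{589}{16} + \frac{1}{79} = - \frac{46515}{1264}$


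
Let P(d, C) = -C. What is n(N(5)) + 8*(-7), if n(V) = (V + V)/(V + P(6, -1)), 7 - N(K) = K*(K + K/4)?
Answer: -5014/93 ≈ -53.914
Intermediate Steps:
N(K) = 7 - 5*K²/4 (N(K) = 7 - K*(K + K/4) = 7 - K*5*K/4 = 7 - 5*K²/4)
n(V) = 2*V/(1 + V) (n(V) = (V + V)/(V - 1*(-1)) = (2*V)/(V + 1) = (2*V)/(1 + V) = 2*V/(1 + V))
n(N(5)) + 8*(-7) = 2*(7 - 5/4*5²)/(1 + (7 - 5/4*5²)) + 8*(-7) = 2*(7 - 5/4*25)/(1 + (7 - 5/4*25)) - 56 = 2*(7 - 125/4)/(1 + (7 - 125/4)) - 56 = 2*(-97/4)/(1 - 97/4) - 56 = 2*(-97/4)/(-93/4) - 56 = 2*(-97/4)*(-4/93) - 56 = 194/93 - 56 = -5014/93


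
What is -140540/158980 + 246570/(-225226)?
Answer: -1771324016/895160737 ≈ -1.9788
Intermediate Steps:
-140540/158980 + 246570/(-225226) = -140540*1/158980 + 246570*(-1/225226) = -7027/7949 - 123285/112613 = -1771324016/895160737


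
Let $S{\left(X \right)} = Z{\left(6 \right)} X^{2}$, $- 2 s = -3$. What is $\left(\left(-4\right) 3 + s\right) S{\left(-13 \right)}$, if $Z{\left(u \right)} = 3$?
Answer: $- \frac{10647}{2} \approx -5323.5$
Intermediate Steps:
$s = \frac{3}{2}$ ($s = \left(- \frac{1}{2}\right) \left(-3\right) = \frac{3}{2} \approx 1.5$)
$S{\left(X \right)} = 3 X^{2}$
$\left(\left(-4\right) 3 + s\right) S{\left(-13 \right)} = \left(\left(-4\right) 3 + \frac{3}{2}\right) 3 \left(-13\right)^{2} = \left(-12 + \frac{3}{2}\right) 3 \cdot 169 = \left(- \frac{21}{2}\right) 507 = - \frac{10647}{2}$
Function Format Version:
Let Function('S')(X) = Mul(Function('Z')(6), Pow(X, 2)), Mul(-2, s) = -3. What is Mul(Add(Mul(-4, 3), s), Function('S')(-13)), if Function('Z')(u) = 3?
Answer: Rational(-10647, 2) ≈ -5323.5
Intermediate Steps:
s = Rational(3, 2) (s = Mul(Rational(-1, 2), -3) = Rational(3, 2) ≈ 1.5000)
Function('S')(X) = Mul(3, Pow(X, 2))
Mul(Add(Mul(-4, 3), s), Function('S')(-13)) = Mul(Add(Mul(-4, 3), Rational(3, 2)), Mul(3, Pow(-13, 2))) = Mul(Add(-12, Rational(3, 2)), Mul(3, 169)) = Mul(Rational(-21, 2), 507) = Rational(-10647, 2)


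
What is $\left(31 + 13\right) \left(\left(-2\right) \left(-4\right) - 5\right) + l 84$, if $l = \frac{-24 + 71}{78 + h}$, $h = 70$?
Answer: $\frac{5871}{37} \approx 158.68$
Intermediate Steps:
$l = \frac{47}{148}$ ($l = \frac{-24 + 71}{78 + 70} = \frac{47}{148} \approx 0.31757$)
$\left(31 + 13\right) \left(\left(-2\right) \left(-4\right) - 5\right) + l 84 = \left(31 + 13\right) \left(\left(-2\right) \left(-4\right) - 5\right) + \frac{47}{148} \cdot 84 = 44 \left(8 - 5\right) + \frac{987}{37} = 44 \cdot 3 + \frac{987}{37} = 132 + \frac{987}{37} = \frac{5871}{37}$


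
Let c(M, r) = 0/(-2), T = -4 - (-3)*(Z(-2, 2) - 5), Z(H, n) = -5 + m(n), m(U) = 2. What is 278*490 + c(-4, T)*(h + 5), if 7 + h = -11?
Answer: 136220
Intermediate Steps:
Z(H, n) = -3 (Z(H, n) = -5 + 2 = -3)
T = -28 (T = -4 - (-3)*(-3 - 5) = -4 - (-3)*(-8) = -4 - 1*24 = -4 - 24 = -28)
h = -18 (h = -7 - 11 = -18)
c(M, r) = 0 (c(M, r) = 0*(-1/2) = 0)
278*490 + c(-4, T)*(h + 5) = 278*490 + 0*(-18 + 5) = 136220 + 0*(-13) = 136220 + 0 = 136220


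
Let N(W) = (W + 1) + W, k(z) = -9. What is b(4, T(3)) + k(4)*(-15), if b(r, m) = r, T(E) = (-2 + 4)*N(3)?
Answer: 139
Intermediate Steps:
N(W) = 1 + 2*W (N(W) = (1 + W) + W = 1 + 2*W)
T(E) = 14 (T(E) = (-2 + 4)*(1 + 2*3) = 2*(1 + 6) = 2*7 = 14)
b(4, T(3)) + k(4)*(-15) = 4 - 9*(-15) = 4 + 135 = 139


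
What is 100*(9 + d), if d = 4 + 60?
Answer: 7300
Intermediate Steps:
d = 64
100*(9 + d) = 100*(9 + 64) = 100*73 = 7300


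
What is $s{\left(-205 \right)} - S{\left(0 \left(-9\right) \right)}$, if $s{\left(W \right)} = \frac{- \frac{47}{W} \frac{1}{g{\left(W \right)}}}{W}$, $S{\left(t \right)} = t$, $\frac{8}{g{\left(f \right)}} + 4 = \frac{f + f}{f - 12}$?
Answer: $\frac{10763}{36477700} \approx 0.00029506$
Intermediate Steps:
$g{\left(f \right)} = \frac{8}{-4 + \frac{2 f}{-12 + f}}$ ($g{\left(f \right)} = \frac{8}{-4 + \frac{f + f}{f - 12}} = \frac{8}{-4 + \frac{2 f}{-12 + f}}$)
$s{\left(W \right)} = - \frac{47 \left(-24 + W\right)}{4 W^{2} \left(12 - W\right)}$ ($s{\left(W \right)} = \frac{- \frac{47}{W} \frac{1}{4 \frac{1}{-24 + W} \left(12 - W\right)}}{W} = \frac{- \frac{47}{W} \frac{-24 + W}{4 \left(12 - W\right)}}{W} = \frac{\left(- \frac{47}{4}\right) \frac{1}{W} \frac{1}{12 - W} \left(-24 + W\right)}{W} = - \frac{47 \left(-24 + W\right)}{4 W^{2} \left(12 - W\right)}$)
$s{\left(-205 \right)} - S{\left(0 \left(-9\right) \right)} = \frac{47 \left(-24 - 205\right)}{4 \cdot 42025 \left(-12 - 205\right)} - 0 \left(-9\right) = \frac{47}{4} \cdot \frac{1}{42025} \frac{1}{-217} \left(-229\right) - 0 = \frac{47}{4} \cdot \frac{1}{42025} \left(- \frac{1}{217}\right) \left(-229\right) + 0 = \frac{10763}{36477700} + 0 = \frac{10763}{36477700}$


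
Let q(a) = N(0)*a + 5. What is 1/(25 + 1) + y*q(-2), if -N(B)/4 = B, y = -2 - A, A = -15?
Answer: 1691/26 ≈ 65.038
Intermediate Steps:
y = 13 (y = -2 - 1*(-15) = -2 + 15 = 13)
N(B) = -4*B
q(a) = 5 (q(a) = (-4*0)*a + 5 = 0*a + 5 = 0 + 5 = 5)
1/(25 + 1) + y*q(-2) = 1/(25 + 1) + 13*5 = 1/26 + 65 = 1691/26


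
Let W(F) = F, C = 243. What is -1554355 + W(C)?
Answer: -1554112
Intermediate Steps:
-1554355 + W(C) = -1554355 + 243 = -1554112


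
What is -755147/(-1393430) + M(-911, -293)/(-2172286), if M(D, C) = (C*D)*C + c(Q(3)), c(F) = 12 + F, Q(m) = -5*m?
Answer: 55309192296051/1513464240490 ≈ 36.545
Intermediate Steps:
M(D, C) = -3 + D*C**2 (M(D, C) = (C*D)*C + (12 - 5*3) = D*C**2 + (12 - 15) = D*C**2 - 3 = -3 + D*C**2)
-755147/(-1393430) + M(-911, -293)/(-2172286) = -755147/(-1393430) + (-3 - 911*(-293)**2)/(-2172286) = -755147*(-1/1393430) + (-3 - 911*85849)*(-1/2172286) = 755147/1393430 + (-3 - 78208439)*(-1/2172286) = 755147/1393430 - 78208442*(-1/2172286) = 755147/1393430 + 39104221/1086143 = 55309192296051/1513464240490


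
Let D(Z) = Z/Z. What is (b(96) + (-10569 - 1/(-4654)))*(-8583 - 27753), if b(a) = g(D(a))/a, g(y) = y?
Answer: 1787297948461/4654 ≈ 3.8403e+8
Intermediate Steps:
D(Z) = 1
b(a) = 1/a
(b(96) + (-10569 - 1/(-4654)))*(-8583 - 27753) = (1/96 + (-10569 - 1/(-4654)))*(-8583 - 27753) = (1/96 + (-10569 - 1*(-1/4654)))*(-36336) = (1/96 + (-10569 + 1/4654))*(-36336) = (1/96 - 49188125/4654)*(-36336) = -2361027673/223392*(-36336) = 1787297948461/4654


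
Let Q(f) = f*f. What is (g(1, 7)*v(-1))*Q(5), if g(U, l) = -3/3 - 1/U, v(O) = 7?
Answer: -350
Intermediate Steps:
Q(f) = f²
g(U, l) = -1 - 1/U (g(U, l) = -3*⅓ - 1/U = -1 - 1/U)
(g(1, 7)*v(-1))*Q(5) = (((-1 - 1*1)/1)*7)*5² = ((1*(-1 - 1))*7)*25 = ((1*(-2))*7)*25 = -2*7*25 = -14*25 = -350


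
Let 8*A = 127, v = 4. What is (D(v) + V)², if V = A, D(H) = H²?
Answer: 65025/64 ≈ 1016.0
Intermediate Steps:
A = 127/8 (A = (⅛)*127 = 127/8 ≈ 15.875)
V = 127/8 ≈ 15.875
(D(v) + V)² = (4² + 127/8)² = (16 + 127/8)² = (255/8)² = 65025/64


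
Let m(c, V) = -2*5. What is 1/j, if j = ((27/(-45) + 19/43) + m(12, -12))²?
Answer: 46225/4769856 ≈ 0.0096911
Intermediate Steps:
m(c, V) = -10
j = 4769856/46225 (j = ((27/(-45) + 19/43) - 10)² = ((27*(-1/45) + 19*(1/43)) - 10)² = ((-⅗ + 19/43) - 10)² = (-34/215 - 10)² = (-2184/215)² = 4769856/46225 ≈ 103.19)
1/j = 1/(4769856/46225) = 46225/4769856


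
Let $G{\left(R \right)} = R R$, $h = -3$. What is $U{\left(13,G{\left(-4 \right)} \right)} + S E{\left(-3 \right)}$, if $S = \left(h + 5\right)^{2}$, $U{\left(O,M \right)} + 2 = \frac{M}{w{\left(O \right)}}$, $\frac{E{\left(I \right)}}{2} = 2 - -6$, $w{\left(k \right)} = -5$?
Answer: $\frac{294}{5} \approx 58.8$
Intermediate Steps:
$E{\left(I \right)} = 16$ ($E{\left(I \right)} = 2 \left(2 - -6\right) = 2 \left(2 + 6\right) = 2 \cdot 8 = 16$)
$G{\left(R \right)} = R^{2}$
$U{\left(O,M \right)} = -2 - \frac{M}{5}$ ($U{\left(O,M \right)} = -2 + \frac{M}{-5} = -2 + M \left(- \frac{1}{5}\right) = -2 - \frac{M}{5}$)
$S = 4$ ($S = \left(-3 + 5\right)^{2} = 2^{2} = 4$)
$U{\left(13,G{\left(-4 \right)} \right)} + S E{\left(-3 \right)} = \left(-2 - \frac{\left(-4\right)^{2}}{5}\right) + 4 \cdot 16 = \left(-2 - \frac{16}{5}\right) + 64 = - \frac{26}{5} + 64 = \frac{294}{5}$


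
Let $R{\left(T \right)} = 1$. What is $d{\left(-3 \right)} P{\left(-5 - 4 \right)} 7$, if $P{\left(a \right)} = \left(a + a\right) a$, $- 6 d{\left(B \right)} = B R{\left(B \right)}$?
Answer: $567$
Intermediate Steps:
$d{\left(B \right)} = - \frac{B}{6}$ ($d{\left(B \right)} = - \frac{B 1}{6} = - \frac{B}{6}$)
$P{\left(a \right)} = 2 a^{2}$ ($P{\left(a \right)} = 2 a a = 2 a^{2}$)
$d{\left(-3 \right)} P{\left(-5 - 4 \right)} 7 = \left(- \frac{1}{6}\right) \left(-3\right) 2 \left(-5 - 4\right)^{2} \cdot 7 = \frac{2 \left(-5 - 4\right)^{2}}{2} \cdot 7 = \frac{2 \left(-9\right)^{2}}{2} \cdot 7 = \frac{2 \cdot 81}{2} \cdot 7 = \frac{1}{2} \cdot 162 \cdot 7 = 81 \cdot 7 = 567$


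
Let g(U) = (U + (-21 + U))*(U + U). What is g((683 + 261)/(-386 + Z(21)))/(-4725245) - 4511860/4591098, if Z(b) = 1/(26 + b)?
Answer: -389799908126535218162/396634818463679641545 ≈ -0.98277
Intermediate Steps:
g(U) = 2*U*(-21 + 2*U) (g(U) = (-21 + 2*U)*(2*U) = 2*U*(-21 + 2*U))
g((683 + 261)/(-386 + Z(21)))/(-4725245) - 4511860/4591098 = (2*((683 + 261)/(-386 + 1/(26 + 21)))*(-21 + 2*((683 + 261)/(-386 + 1/(26 + 21)))))/(-4725245) - 4511860/4591098 = (2*(944/(-386 + 1/47))*(-21 + 2*(944/(-386 + 1/47))))*(-1/4725245) - 4511860*1/4591098 = (2*(944/(-386 + 1/47))*(-21 + 2*(944/(-386 + 1/47))))*(-1/4725245) - 2255930/2295549 = (2*(944/(-18141/47))*(-21 + 2*(944/(-18141/47))))*(-1/4725245) - 2255930/2295549 = (2*(944*(-47/18141))*(-21 + 2*(944*(-47/18141))))*(-1/4725245) - 2255930/2295549 = (2*(-44368/18141)*(-21 + 2*(-44368/18141)))*(-1/4725245) - 2255930/2295549 = (2*(-44368/18141)*(-21 - 88736/18141))*(-1/4725245) - 2255930/2295549 = (2*(-44368/18141)*(-469697/18141))*(-1/4725245) - 2255930/2295549 = (41679032992/329095881)*(-1/4725245) - 2255930/2295549 = -41679032992/1555058666215845 - 2255930/2295549 = -389799908126535218162/396634818463679641545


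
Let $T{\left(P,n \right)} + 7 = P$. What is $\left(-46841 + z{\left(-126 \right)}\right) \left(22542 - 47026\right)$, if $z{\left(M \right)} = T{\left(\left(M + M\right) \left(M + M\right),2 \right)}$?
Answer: $-407805504$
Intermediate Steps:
$T{\left(P,n \right)} = -7 + P$
$z{\left(M \right)} = -7 + 4 M^{2}$ ($z{\left(M \right)} = -7 + \left(M + M\right) \left(M + M\right) = -7 + 2 M 2 M = -7 + 4 M^{2}$)
$\left(-46841 + z{\left(-126 \right)}\right) \left(22542 - 47026\right) = \left(-46841 - \left(7 - 4 \left(-126\right)^{2}\right)\right) \left(22542 - 47026\right) = \left(-46841 + \left(-7 + 4 \cdot 15876\right)\right) \left(-24484\right) = \left(-46841 + \left(-7 + 63504\right)\right) \left(-24484\right) = \left(-46841 + 63497\right) \left(-24484\right) = 16656 \left(-24484\right) = -407805504$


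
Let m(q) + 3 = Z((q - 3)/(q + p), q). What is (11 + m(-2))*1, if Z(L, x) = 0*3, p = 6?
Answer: 8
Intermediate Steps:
Z(L, x) = 0
m(q) = -3 (m(q) = -3 + 0 = -3)
(11 + m(-2))*1 = (11 - 3)*1 = 8*1 = 8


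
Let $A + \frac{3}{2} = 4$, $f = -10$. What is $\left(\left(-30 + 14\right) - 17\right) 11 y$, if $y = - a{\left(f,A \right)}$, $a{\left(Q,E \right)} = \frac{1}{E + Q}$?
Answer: $- \frac{242}{5} \approx -48.4$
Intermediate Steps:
$A = \frac{5}{2}$ ($A = - \frac{3}{2} + 4 = \frac{5}{2} \approx 2.5$)
$y = \frac{2}{15}$ ($y = - \frac{1}{\frac{5}{2} - 10} = - \frac{1}{- \frac{15}{2}} = \left(-1\right) \left(- \frac{2}{15}\right) = \frac{2}{15} \approx 0.13333$)
$\left(\left(-30 + 14\right) - 17\right) 11 y = \left(\left(-30 + 14\right) - 17\right) 11 \cdot \frac{2}{15} = \left(-16 - 17\right) 11 \cdot \frac{2}{15} = \left(-33\right) 11 \cdot \frac{2}{15} = \left(-363\right) \frac{2}{15} = - \frac{242}{5}$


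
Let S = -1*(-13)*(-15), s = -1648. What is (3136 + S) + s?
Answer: 1293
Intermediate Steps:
S = -195 (S = 13*(-15) = -195)
(3136 + S) + s = (3136 - 195) - 1648 = 2941 - 1648 = 1293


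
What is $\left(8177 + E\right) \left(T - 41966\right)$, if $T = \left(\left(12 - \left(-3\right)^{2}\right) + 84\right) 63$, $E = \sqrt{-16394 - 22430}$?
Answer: $-298337845 - 72970 i \sqrt{9706} \approx -2.9834 \cdot 10^{8} - 7.1889 \cdot 10^{6} i$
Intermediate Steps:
$E = 2 i \sqrt{9706}$ ($E = \sqrt{-38824} = 2 i \sqrt{9706} \approx 197.04 i$)
$T = 5481$ ($T = \left(\left(12 - 9\right) + 84\right) 63 = \left(3 + 84\right) 63 = 87 \cdot 63 = 5481$)
$\left(8177 + E\right) \left(T - 41966\right) = \left(8177 + 2 i \sqrt{9706}\right) \left(5481 - 41966\right) = \left(8177 + 2 i \sqrt{9706}\right) \left(-36485\right) = -298337845 - 72970 i \sqrt{9706}$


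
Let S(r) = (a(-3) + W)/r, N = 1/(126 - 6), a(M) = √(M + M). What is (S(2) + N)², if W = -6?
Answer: 107281/14400 - 359*I*√6/120 ≈ 7.4501 - 7.3281*I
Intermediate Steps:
a(M) = √2*√M (a(M) = √(2*M) = √2*√M)
N = 1/120 ≈ 0.0083333
S(r) = (-6 + I*√6)/r (S(r) = (√2*√(-3) - 6)/r = (√2*(I*√3) - 6)/r = (I*√6 - 6)/r = (-6 + I*√6)/r)
(S(2) + N)² = ((-6 + I*√6)/2 + 1/120)² = ((-3 + I*√6/2) + 1/120)² = (-359/120 + I*√6/2)²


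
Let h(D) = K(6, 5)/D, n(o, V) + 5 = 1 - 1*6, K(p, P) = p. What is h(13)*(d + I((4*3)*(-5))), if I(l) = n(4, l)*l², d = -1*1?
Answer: -216006/13 ≈ -16616.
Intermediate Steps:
d = -1
n(o, V) = -10 (n(o, V) = -5 + (1 - 1*6) = -5 + (1 - 6) = -5 - 5 = -10)
h(D) = 6/D
I(l) = -10*l²
h(13)*(d + I((4*3)*(-5))) = (6/13)*(-1 - 10*((4*3)*(-5))²) = (6*(1/13))*(-1 - 10*(12*(-5))²) = 6*(-1 - 10*(-60)²)/13 = 6*(-1 - 10*3600)/13 = 6*(-1 - 36000)/13 = (6/13)*(-36001) = -216006/13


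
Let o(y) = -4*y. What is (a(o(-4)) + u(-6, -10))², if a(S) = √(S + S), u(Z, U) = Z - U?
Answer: 48 + 32*√2 ≈ 93.255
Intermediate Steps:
a(S) = √2*√S (a(S) = √(2*S) = √2*√S)
(a(o(-4)) + u(-6, -10))² = (√2*√(-4*(-4)) + (-6 - 1*(-10)))² = (√2*√16 + (-6 + 10))² = (√2*4 + 4)² = (4*√2 + 4)² = (4 + 4*√2)²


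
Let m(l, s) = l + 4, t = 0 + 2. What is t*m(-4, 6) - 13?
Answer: -13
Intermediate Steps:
t = 2
m(l, s) = 4 + l
t*m(-4, 6) - 13 = 2*(4 - 4) - 13 = 2*0 - 13 = 0 - 13 = -13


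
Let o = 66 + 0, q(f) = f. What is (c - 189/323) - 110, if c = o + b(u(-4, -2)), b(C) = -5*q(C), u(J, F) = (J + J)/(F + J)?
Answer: -49663/969 ≈ -51.252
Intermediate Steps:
u(J, F) = 2*J/(F + J) (u(J, F) = (2*J)/(F + J) = 2*J/(F + J))
b(C) = -5*C
o = 66
c = 178/3 (c = 66 - 10*(-4)/(-2 - 4) = 66 - 10*(-4)/(-6) = 66 - 10*(-4)*(-1)/6 = 66 - 5*4/3 = 66 - 20/3 = 178/3 ≈ 59.333)
(c - 189/323) - 110 = (178/3 - 189/323) - 110 = 56927/969 - 110 = -49663/969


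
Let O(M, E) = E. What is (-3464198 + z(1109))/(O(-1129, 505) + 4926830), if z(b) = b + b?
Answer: -692396/985467 ≈ -0.70261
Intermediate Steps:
z(b) = 2*b
(-3464198 + z(1109))/(O(-1129, 505) + 4926830) = (-3464198 + 2*1109)/(505 + 4926830) = (-3464198 + 2218)/4927335 = -3461980*1/4927335 = -692396/985467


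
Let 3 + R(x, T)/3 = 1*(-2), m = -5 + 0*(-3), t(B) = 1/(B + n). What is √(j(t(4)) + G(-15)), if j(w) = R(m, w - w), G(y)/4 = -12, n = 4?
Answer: 3*I*√7 ≈ 7.9373*I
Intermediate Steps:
G(y) = -48 (G(y) = 4*(-12) = -48)
t(B) = 1/(4 + B) (t(B) = 1/(B + 4) = 1/(4 + B))
m = -5 (m = -5 + 0 = -5)
R(x, T) = -15 (R(x, T) = -9 + 3*(1*(-2)) = -9 + 3*(-2) = -9 - 6 = -15)
j(w) = -15
√(j(t(4)) + G(-15)) = √(-15 - 48) = √(-63) = 3*I*√7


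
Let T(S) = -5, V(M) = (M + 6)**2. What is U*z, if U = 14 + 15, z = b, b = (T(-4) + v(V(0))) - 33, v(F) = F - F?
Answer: -1102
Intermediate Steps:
V(M) = (6 + M)**2
v(F) = 0
b = -38 (b = (-5 + 0) - 33 = -5 - 33 = -38)
z = -38
U = 29
U*z = 29*(-38) = -1102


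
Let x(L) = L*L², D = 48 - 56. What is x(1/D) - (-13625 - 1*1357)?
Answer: 7670783/512 ≈ 14982.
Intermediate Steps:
D = -8
x(L) = L³
x(1/D) - (-13625 - 1*1357) = (1/(-8))³ - (-13625 - 1*1357) = (-⅛)³ - (-13625 - 1357) = -1/512 - 1*(-14982) = -1/512 + 14982 = 7670783/512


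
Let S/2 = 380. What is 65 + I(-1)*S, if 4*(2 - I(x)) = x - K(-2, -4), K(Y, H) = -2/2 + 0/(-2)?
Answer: 1585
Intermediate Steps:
K(Y, H) = -1 (K(Y, H) = -2*½ + 0*(-½) = -1 + 0 = -1)
I(x) = 7/4 - x/4 (I(x) = 2 - (x - 1*(-1))/4 = 2 - (x + 1)/4 = 2 - (1 + x)/4 = 2 + (-¼ - x/4) = 7/4 - x/4)
S = 760 (S = 2*380 = 760)
65 + I(-1)*S = 65 + (7/4 - ¼*(-1))*760 = 65 + (7/4 + ¼)*760 = 65 + 2*760 = 65 + 1520 = 1585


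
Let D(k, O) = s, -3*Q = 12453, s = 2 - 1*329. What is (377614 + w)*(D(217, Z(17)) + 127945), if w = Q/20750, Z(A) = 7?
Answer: 499974548443341/10375 ≈ 4.8190e+10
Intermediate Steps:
s = -327 (s = 2 - 329 = -327)
Q = -4151 (Q = -⅓*12453 = -4151)
D(k, O) = -327
w = -4151/20750 ≈ -0.20005
(377614 + w)*(D(217, Z(17)) + 127945) = (377614 - 4151/20750)*(-327 + 127945) = (7835486349/20750)*127618 = 499974548443341/10375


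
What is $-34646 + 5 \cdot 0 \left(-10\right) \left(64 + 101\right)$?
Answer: $-34646$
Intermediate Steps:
$-34646 + 5 \cdot 0 \left(-10\right) \left(64 + 101\right) = -34646 + 0 \left(-10\right) 165 = -34646 + 0 \cdot 165 = -34646 + 0 = -34646$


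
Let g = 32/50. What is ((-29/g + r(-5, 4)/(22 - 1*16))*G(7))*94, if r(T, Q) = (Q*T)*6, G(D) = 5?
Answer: -245575/8 ≈ -30697.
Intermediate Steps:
g = 16/25 (g = 32*(1/50) = 16/25 ≈ 0.64000)
r(T, Q) = 6*Q*T
((-29/g + r(-5, 4)/(22 - 1*16))*G(7))*94 = ((-29/16/25 + (6*4*(-5))/(22 - 1*16))*5)*94 = ((-29*25/16 - 120/(22 - 16))*5)*94 = ((-725/16 - 120/6)*5)*94 = ((-725/16 - 120*⅙)*5)*94 = ((-725/16 - 20)*5)*94 = -1045/16*5*94 = -5225/16*94 = -245575/8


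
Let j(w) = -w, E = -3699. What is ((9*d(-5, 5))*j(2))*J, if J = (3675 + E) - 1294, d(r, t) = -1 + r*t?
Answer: -616824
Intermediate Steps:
J = -1318 (J = (3675 - 3699) - 1294 = -24 - 1294 = -1318)
((9*d(-5, 5))*j(2))*J = ((9*(-1 - 5*5))*(-1*2))*(-1318) = ((9*(-1 - 25))*(-2))*(-1318) = ((9*(-26))*(-2))*(-1318) = -234*(-2)*(-1318) = 468*(-1318) = -616824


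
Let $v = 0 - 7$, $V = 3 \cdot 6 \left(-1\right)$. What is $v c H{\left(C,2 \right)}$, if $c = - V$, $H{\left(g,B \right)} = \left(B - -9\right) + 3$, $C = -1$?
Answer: $-1764$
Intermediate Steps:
$V = -18$ ($V = 18 \left(-1\right) = -18$)
$H{\left(g,B \right)} = 12 + B$ ($H{\left(g,B \right)} = \left(B + 9\right) + 3 = \left(9 + B\right) + 3 = 12 + B$)
$c = 18$ ($c = \left(-1\right) \left(-18\right) = 18$)
$v = -7$ ($v = 0 - 7 = -7$)
$v c H{\left(C,2 \right)} = \left(-7\right) 18 \left(12 + 2\right) = \left(-126\right) 14 = -1764$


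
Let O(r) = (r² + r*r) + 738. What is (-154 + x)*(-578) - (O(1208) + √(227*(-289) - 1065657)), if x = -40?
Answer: -2807134 - 2*I*√282815 ≈ -2.8071e+6 - 1063.6*I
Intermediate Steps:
O(r) = 738 + 2*r² (O(r) = (r² + r²) + 738 = 2*r² + 738 = 738 + 2*r²)
(-154 + x)*(-578) - (O(1208) + √(227*(-289) - 1065657)) = (-154 - 40)*(-578) - ((738 + 2*1208²) + √(227*(-289) - 1065657)) = -194*(-578) - ((738 + 2*1459264) + √(-65603 - 1065657)) = 112132 - ((738 + 2918528) + √(-1131260)) = 112132 - (2919266 + 2*I*√282815) = 112132 + (-2919266 - 2*I*√282815) = -2807134 - 2*I*√282815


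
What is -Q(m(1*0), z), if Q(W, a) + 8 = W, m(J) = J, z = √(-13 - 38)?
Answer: 8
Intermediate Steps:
z = I*√51 (z = √(-51) = I*√51 ≈ 7.1414*I)
Q(W, a) = -8 + W
-Q(m(1*0), z) = -(-8 + 1*0) = -(-8 + 0) = -1*(-8) = 8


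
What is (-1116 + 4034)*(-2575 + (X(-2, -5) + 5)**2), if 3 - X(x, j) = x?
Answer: -7222050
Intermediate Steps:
X(x, j) = 3 - x
(-1116 + 4034)*(-2575 + (X(-2, -5) + 5)**2) = (-1116 + 4034)*(-2575 + ((3 - 1*(-2)) + 5)**2) = 2918*(-2575 + ((3 + 2) + 5)**2) = 2918*(-2575 + (5 + 5)**2) = 2918*(-2575 + 10**2) = 2918*(-2575 + 100) = 2918*(-2475) = -7222050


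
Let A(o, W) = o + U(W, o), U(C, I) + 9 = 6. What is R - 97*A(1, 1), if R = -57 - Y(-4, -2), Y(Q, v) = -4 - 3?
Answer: 144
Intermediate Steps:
U(C, I) = -3 (U(C, I) = -9 + 6 = -3)
Y(Q, v) = -7
A(o, W) = -3 + o (A(o, W) = o - 3 = -3 + o)
R = -50 (R = -57 - 1*(-7) = -57 + 7 = -50)
R - 97*A(1, 1) = -50 - 97*(-3 + 1) = -50 - 97*(-2) = -50 + 194 = 144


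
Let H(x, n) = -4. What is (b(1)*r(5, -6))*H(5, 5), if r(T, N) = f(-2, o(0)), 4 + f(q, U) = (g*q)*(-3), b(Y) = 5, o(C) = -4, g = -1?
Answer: 200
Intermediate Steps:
f(q, U) = -4 + 3*q (f(q, U) = -4 - q*(-3) = -4 + 3*q)
r(T, N) = -10 (r(T, N) = -4 + 3*(-2) = -4 - 6 = -10)
(b(1)*r(5, -6))*H(5, 5) = (5*(-10))*(-4) = -50*(-4) = 200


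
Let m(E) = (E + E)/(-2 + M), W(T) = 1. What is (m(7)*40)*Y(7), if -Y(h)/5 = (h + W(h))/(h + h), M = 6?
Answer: -400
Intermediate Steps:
Y(h) = -5*(1 + h)/(2*h) (Y(h) = -5*(h + 1)/(h + h) = -5*(1 + h)/(2*h))
m(E) = E/2 (m(E) = (E + E)/(-2 + 6) = (2*E)/4 = (2*E)*(¼) = E/2)
(m(7)*40)*Y(7) = (((½)*7)*40)*((5/2)*(-1 - 1*7)/7) = ((7/2)*40)*((5/2)*(⅐)*(-1 - 7)) = 140*((5/2)*(⅐)*(-8)) = 140*(-20/7) = -400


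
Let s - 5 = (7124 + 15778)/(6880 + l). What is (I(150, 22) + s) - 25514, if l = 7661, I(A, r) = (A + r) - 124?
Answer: -123401833/4847 ≈ -25459.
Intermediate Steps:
I(A, r) = -124 + A + r
s = 31869/4847 (s = 5 + (7124 + 15778)/(6880 + 7661) = 5 + 22902/14541 = 5 + 22902*(1/14541) = 5 + 7634/4847 = 31869/4847 ≈ 6.5750)
(I(150, 22) + s) - 25514 = ((-124 + 150 + 22) + 31869/4847) - 25514 = (48 + 31869/4847) - 25514 = 264525/4847 - 25514 = -123401833/4847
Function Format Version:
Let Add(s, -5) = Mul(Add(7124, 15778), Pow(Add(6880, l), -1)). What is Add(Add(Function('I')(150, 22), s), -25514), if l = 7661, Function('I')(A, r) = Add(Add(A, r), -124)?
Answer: Rational(-123401833, 4847) ≈ -25459.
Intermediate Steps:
Function('I')(A, r) = Add(-124, A, r)
s = Rational(31869, 4847) (s = Add(5, Mul(Add(7124, 15778), Pow(Add(6880, 7661), -1))) = Add(5, Mul(22902, Pow(14541, -1))) = Add(5, Mul(22902, Rational(1, 14541))) = Add(5, Rational(7634, 4847)) = Rational(31869, 4847) ≈ 6.5750)
Add(Add(Function('I')(150, 22), s), -25514) = Add(Add(Add(-124, 150, 22), Rational(31869, 4847)), -25514) = Add(Add(48, Rational(31869, 4847)), -25514) = Add(Rational(264525, 4847), -25514) = Rational(-123401833, 4847)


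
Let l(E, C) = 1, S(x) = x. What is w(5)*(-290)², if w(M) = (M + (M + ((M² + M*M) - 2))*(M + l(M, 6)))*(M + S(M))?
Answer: 271643000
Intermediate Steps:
w(M) = 2*M*(M + (1 + M)*(-2 + M + 2*M²)) (w(M) = (M + (M + ((M² + M*M) - 2))*(M + 1))*(M + M) = (M + (M + ((M² + M²) - 2))*(1 + M))*(2*M) = (M + (M + (2*M² - 2))*(1 + M))*(2*M) = (M + (M + (-2 + 2*M²))*(1 + M))*(2*M) = (M + (-2 + M + 2*M²)*(1 + M))*(2*M) = (M + (1 + M)*(-2 + M + 2*M²))*(2*M) = 2*M*(M + (1 + M)*(-2 + M + 2*M²)))
w(5)*(-290)² = (-4*5 + 4*5⁴ + 6*5³)*(-290)² = (-20 + 4*625 + 6*125)*84100 = (-20 + 2500 + 750)*84100 = 3230*84100 = 271643000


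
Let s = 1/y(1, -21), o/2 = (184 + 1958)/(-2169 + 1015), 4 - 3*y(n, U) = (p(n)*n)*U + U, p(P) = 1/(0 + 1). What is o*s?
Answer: -3213/13271 ≈ -0.24211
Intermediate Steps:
p(P) = 1 (p(P) = 1/1 = 1)
y(n, U) = 4/3 - U/3 - U*n/3 (y(n, U) = 4/3 - ((1*n)*U + U)/3 = 4/3 - (n*U + U)/3 = 4/3 - (U*n + U)/3 = 4/3 - (U + U*n)/3 = 4/3 + (-U/3 - U*n/3) = 4/3 - U/3 - U*n/3)
o = -2142/577 (o = 2*((184 + 1958)/(-2169 + 1015)) = 2*(2142/(-1154)) = 2*(2142*(-1/1154)) = 2*(-1071/577) = -2142/577 ≈ -3.7123)
s = 3/46 (s = 1/(4/3 - 1/3*(-21) - 1/3*(-21)*1) = 1/(4/3 + 7 + 7) = 1/(46/3) = 3/46 ≈ 0.065217)
o*s = -2142/577*3/46 = -3213/13271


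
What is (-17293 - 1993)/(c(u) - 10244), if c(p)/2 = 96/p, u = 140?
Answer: 337505/179246 ≈ 1.8829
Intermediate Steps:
c(p) = 192/p (c(p) = 2*(96/p) = 192/p)
(-17293 - 1993)/(c(u) - 10244) = (-17293 - 1993)/(192/140 - 10244) = -19286/(192*(1/140) - 10244) = -19286/(48/35 - 10244) = -19286/(-358492/35) = -19286*(-35/358492) = 337505/179246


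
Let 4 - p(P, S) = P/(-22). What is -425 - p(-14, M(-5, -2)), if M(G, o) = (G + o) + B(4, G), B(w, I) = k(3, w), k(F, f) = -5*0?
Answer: -4712/11 ≈ -428.36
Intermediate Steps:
k(F, f) = 0
B(w, I) = 0
M(G, o) = G + o (M(G, o) = (G + o) + 0 = G + o)
p(P, S) = 4 + P/22 (p(P, S) = 4 - P/(-22) = 4 - P*(-1)/22 = 4 - (-1)*P/22 = 4 + P/22)
-425 - p(-14, M(-5, -2)) = -425 - (4 + (1/22)*(-14)) = -425 - (4 - 7/11) = -425 - 1*37/11 = -425 - 37/11 = -4712/11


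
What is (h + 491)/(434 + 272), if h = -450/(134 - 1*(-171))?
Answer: 29861/43066 ≈ 0.69338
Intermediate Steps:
h = -90/61 (h = -450/(134 + 171) = -450/305 = -450*1/305 = -90/61 ≈ -1.4754)
(h + 491)/(434 + 272) = (-90/61 + 491)/(434 + 272) = (29861/61)/706 = (29861/61)*(1/706) = 29861/43066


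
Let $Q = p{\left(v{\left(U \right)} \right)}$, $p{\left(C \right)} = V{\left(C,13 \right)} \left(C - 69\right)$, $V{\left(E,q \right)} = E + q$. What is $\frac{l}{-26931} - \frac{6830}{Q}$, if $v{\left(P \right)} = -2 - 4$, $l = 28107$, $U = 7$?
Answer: $\frac{11278837}{942585} \approx 11.966$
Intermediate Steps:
$v{\left(P \right)} = -6$ ($v{\left(P \right)} = -2 - 4 = -6$)
$p{\left(C \right)} = \left(-69 + C\right) \left(13 + C\right)$ ($p{\left(C \right)} = \left(C + 13\right) \left(C - 69\right) = \left(13 + C\right) \left(-69 + C\right) = \left(-69 + C\right) \left(13 + C\right)$)
$Q = -525$ ($Q = \left(-69 - 6\right) \left(13 - 6\right) = \left(-75\right) 7 = -525$)
$\frac{l}{-26931} - \frac{6830}{Q} = \frac{28107}{-26931} - \frac{6830}{-525} = 28107 \left(- \frac{1}{26931}\right) - - \frac{1366}{105} = - \frac{9369}{8977} + \frac{1366}{105} = \frac{11278837}{942585}$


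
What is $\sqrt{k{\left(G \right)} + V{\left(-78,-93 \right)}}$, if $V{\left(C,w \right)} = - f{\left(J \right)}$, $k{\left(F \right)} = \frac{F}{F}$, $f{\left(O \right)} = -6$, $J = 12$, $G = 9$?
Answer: $\sqrt{7} \approx 2.6458$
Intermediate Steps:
$k{\left(F \right)} = 1$
$V{\left(C,w \right)} = 6$ ($V{\left(C,w \right)} = \left(-1\right) \left(-6\right) = 6$)
$\sqrt{k{\left(G \right)} + V{\left(-78,-93 \right)}} = \sqrt{1 + 6} = \sqrt{7}$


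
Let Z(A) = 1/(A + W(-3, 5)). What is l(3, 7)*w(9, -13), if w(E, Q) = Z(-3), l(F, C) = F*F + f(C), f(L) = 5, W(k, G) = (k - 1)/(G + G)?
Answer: -70/17 ≈ -4.1176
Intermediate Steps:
W(k, G) = (-1 + k)/(2*G) (W(k, G) = (-1 + k)/((2*G)) = (-1 + k)*(1/(2*G)) = (-1 + k)/(2*G))
Z(A) = 1/(-⅖ + A) (Z(A) = 1/(A + (½)*(-1 - 3)/5) = 1/(A + (½)*(⅕)*(-4)) = 1/(A - ⅖) = 1/(-⅖ + A))
l(F, C) = 5 + F² (l(F, C) = F*F + 5 = F² + 5 = 5 + F²)
w(E, Q) = -5/17 (w(E, Q) = 5/(-2 + 5*(-3)) = 5/(-2 - 15) = 5/(-17) = 5*(-1/17) = -5/17)
l(3, 7)*w(9, -13) = (5 + 3²)*(-5/17) = (5 + 9)*(-5/17) = 14*(-5/17) = -70/17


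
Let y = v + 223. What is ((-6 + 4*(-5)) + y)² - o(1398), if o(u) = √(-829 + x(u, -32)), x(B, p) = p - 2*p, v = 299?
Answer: 246016 - I*√797 ≈ 2.4602e+5 - 28.231*I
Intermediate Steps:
x(B, p) = -p
y = 522 (y = 299 + 223 = 522)
o(u) = I*√797 (o(u) = √(-829 - 1*(-32)) = √(-829 + 32) = √(-797) = I*√797)
((-6 + 4*(-5)) + y)² - o(1398) = ((-6 + 4*(-5)) + 522)² - I*√797 = ((-6 - 20) + 522)² - I*√797 = (-26 + 522)² - I*√797 = 496² - I*√797 = 246016 - I*√797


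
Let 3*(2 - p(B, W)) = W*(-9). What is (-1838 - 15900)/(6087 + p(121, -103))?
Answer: -8869/2890 ≈ -3.0689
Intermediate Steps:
p(B, W) = 2 + 3*W (p(B, W) = 2 - W*(-9)/3 = 2 - (-3)*W = 2 + 3*W)
(-1838 - 15900)/(6087 + p(121, -103)) = (-1838 - 15900)/(6087 + (2 + 3*(-103))) = -17738/(6087 + (2 - 309)) = -17738/(6087 - 307) = -17738/5780 = -17738*1/5780 = -8869/2890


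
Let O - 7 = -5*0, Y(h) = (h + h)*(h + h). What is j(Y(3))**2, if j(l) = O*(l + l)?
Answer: 254016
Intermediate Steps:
Y(h) = 4*h**2 (Y(h) = (2*h)*(2*h) = 4*h**2)
O = 7 (O = 7 - 5*0 = 7 + 0 = 7)
j(l) = 14*l (j(l) = 7*(l + l) = 7*(2*l) = 14*l)
j(Y(3))**2 = (14*(4*3**2))**2 = (14*(4*9))**2 = (14*36)**2 = 504**2 = 254016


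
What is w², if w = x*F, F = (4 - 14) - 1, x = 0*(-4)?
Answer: 0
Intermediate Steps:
x = 0
F = -11 (F = -10 - 1 = -11)
w = 0 (w = 0*(-11) = 0)
w² = 0² = 0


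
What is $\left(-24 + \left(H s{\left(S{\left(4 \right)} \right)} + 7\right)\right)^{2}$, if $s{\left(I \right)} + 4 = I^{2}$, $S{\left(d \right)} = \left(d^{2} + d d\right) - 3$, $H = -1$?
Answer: $729316$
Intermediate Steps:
$S{\left(d \right)} = -3 + 2 d^{2}$ ($S{\left(d \right)} = \left(d^{2} + d^{2}\right) - 3 = 2 d^{2} - 3 = -3 + 2 d^{2}$)
$s{\left(I \right)} = -4 + I^{2}$
$\left(-24 + \left(H s{\left(S{\left(4 \right)} \right)} + 7\right)\right)^{2} = \left(-24 + \left(- (-4 + \left(-3 + 2 \cdot 4^{2}\right)^{2}) + 7\right)\right)^{2} = \left(-24 + \left(- (-4 + \left(-3 + 2 \cdot 16\right)^{2}) + 7\right)\right)^{2} = \left(-24 + \left(- (-4 + \left(-3 + 32\right)^{2}) + 7\right)\right)^{2} = \left(-24 + \left(- (-4 + 29^{2}) + 7\right)\right)^{2} = \left(-24 + \left(- (-4 + 841) + 7\right)\right)^{2} = \left(-24 + \left(\left(-1\right) 837 + 7\right)\right)^{2} = \left(-24 + \left(-837 + 7\right)\right)^{2} = \left(-24 - 830\right)^{2} = \left(-854\right)^{2} = 729316$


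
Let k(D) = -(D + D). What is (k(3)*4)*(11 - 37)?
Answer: 624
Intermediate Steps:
k(D) = -2*D
(k(3)*4)*(11 - 37) = (-2*3*4)*(11 - 37) = -6*4*(-26) = -24*(-26) = 624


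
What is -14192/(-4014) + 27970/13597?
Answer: 152620102/27289179 ≈ 5.5927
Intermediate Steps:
-14192/(-4014) + 27970/13597 = -14192*(-1/4014) + 27970*(1/13597) = 7096/2007 + 27970/13597 = 152620102/27289179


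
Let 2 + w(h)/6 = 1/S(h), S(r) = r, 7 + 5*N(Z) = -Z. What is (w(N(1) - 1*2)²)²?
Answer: 2825761/81 ≈ 34886.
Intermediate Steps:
N(Z) = -7/5 - Z/5 (N(Z) = -7/5 + (-Z)/5 = -7/5 - Z/5)
w(h) = -12 + 6/h
(w(N(1) - 1*2)²)² = ((-12 + 6/((-7/5 - ⅕*1) - 1*2))²)² = ((-12 + 6/((-7/5 - ⅕) - 2))²)² = ((-12 + 6/(-8/5 - 2))²)² = ((-12 + 6/(-18/5))²)² = ((-12 + 6*(-5/18))²)² = ((-12 - 5/3)²)² = ((-41/3)²)² = (1681/9)² = 2825761/81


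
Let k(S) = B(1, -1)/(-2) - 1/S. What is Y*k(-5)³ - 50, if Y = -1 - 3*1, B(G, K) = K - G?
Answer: -7114/125 ≈ -56.912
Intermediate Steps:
Y = -4 (Y = -1 - 3 = -4)
k(S) = 1 - 1/S (k(S) = (-1 - 1*1)/(-2) - 1/S = (-1 - 1)*(-½) - 1/S = -2*(-½) - 1/S = 1 - 1/S)
Y*k(-5)³ - 50 = -4*(-(-1 - 5)³/125) - 50 = -4*(-⅕*(-6))³ - 50 = -4*(6/5)³ - 50 = -4*216/125 - 50 = -864/125 - 50 = -7114/125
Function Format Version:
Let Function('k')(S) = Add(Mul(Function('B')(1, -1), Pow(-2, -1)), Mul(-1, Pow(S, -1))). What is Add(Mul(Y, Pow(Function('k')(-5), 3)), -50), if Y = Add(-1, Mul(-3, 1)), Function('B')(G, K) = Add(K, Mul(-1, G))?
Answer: Rational(-7114, 125) ≈ -56.912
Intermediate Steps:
Y = -4 (Y = Add(-1, -3) = -4)
Function('k')(S) = Add(1, Mul(-1, Pow(S, -1))) (Function('k')(S) = Add(Mul(Add(-1, Mul(-1, 1)), Pow(-2, -1)), Mul(-1, Pow(S, -1))) = Add(Mul(Add(-1, -1), Rational(-1, 2)), Mul(-1, Pow(S, -1))) = Add(Mul(-2, Rational(-1, 2)), Mul(-1, Pow(S, -1))) = Add(1, Mul(-1, Pow(S, -1))))
Add(Mul(Y, Pow(Function('k')(-5), 3)), -50) = Add(Mul(-4, Pow(Mul(Pow(-5, -1), Add(-1, -5)), 3)), -50) = Add(Mul(-4, Pow(Mul(Rational(-1, 5), -6), 3)), -50) = Add(Mul(-4, Pow(Rational(6, 5), 3)), -50) = Add(Mul(-4, Rational(216, 125)), -50) = Add(Rational(-864, 125), -50) = Rational(-7114, 125)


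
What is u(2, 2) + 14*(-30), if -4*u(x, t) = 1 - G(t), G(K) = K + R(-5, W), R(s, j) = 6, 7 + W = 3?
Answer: -1673/4 ≈ -418.25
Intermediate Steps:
W = -4 (W = -7 + 3 = -4)
G(K) = 6 + K (G(K) = K + 6 = 6 + K)
u(x, t) = 5/4 + t/4 (u(x, t) = -(1 - (6 + t))/4 = -(1 + (-6 - t))/4 = -(-5 - t)/4 = 5/4 + t/4)
u(2, 2) + 14*(-30) = (5/4 + (¼)*2) + 14*(-30) = (5/4 + ½) - 420 = 7/4 - 420 = -1673/4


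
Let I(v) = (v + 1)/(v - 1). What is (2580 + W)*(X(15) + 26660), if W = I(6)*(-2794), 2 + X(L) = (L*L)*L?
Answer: -199959714/5 ≈ -3.9992e+7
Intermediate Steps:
X(L) = -2 + L³ (X(L) = -2 + (L*L)*L = -2 + L²*L = -2 + L³)
I(v) = (1 + v)/(-1 + v)
W = -19558/5 (W = ((1 + 6)/(-1 + 6))*(-2794) = (7/5)*(-2794) = -19558/5 ≈ -3911.6)
(2580 + W)*(X(15) + 26660) = (2580 - 19558/5)*((-2 + 15³) + 26660) = -6658*((-2 + 3375) + 26660)/5 = -6658*(3373 + 26660)/5 = -6658/5*30033 = -199959714/5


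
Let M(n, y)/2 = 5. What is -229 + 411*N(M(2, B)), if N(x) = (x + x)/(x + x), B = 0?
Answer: 182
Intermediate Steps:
M(n, y) = 10 (M(n, y) = 2*5 = 10)
N(x) = 1 (N(x) = (2*x)/((2*x)) = (2*x)*(1/(2*x)) = 1)
-229 + 411*N(M(2, B)) = -229 + 411*1 = -229 + 411 = 182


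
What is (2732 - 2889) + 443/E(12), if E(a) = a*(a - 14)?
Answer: -4211/24 ≈ -175.46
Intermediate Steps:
E(a) = a*(-14 + a)
(2732 - 2889) + 443/E(12) = (2732 - 2889) + 443/((12*(-14 + 12))) = -157 + 443/((12*(-2))) = -157 + 443/(-24) = -157 + 443*(-1/24) = -157 - 443/24 = -4211/24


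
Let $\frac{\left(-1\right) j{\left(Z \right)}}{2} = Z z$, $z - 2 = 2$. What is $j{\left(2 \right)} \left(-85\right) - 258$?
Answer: $1102$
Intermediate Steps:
$z = 4$ ($z = 2 + 2 = 4$)
$j{\left(Z \right)} = - 8 Z$ ($j{\left(Z \right)} = - 2 Z 4 = - 2 \cdot 4 Z = - 8 Z$)
$j{\left(2 \right)} \left(-85\right) - 258 = \left(-8\right) 2 \left(-85\right) - 258 = \left(-16\right) \left(-85\right) - 258 = 1360 - 258 = 1102$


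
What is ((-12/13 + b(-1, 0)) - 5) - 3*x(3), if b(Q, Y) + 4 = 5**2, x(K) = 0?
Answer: 196/13 ≈ 15.077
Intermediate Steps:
b(Q, Y) = 21 (b(Q, Y) = -4 + 5**2 = -4 + 25 = 21)
((-12/13 + b(-1, 0)) - 5) - 3*x(3) = ((-12/13 + 21) - 5) - 3*0 = ((-12*1/13 + 21) - 5) + 0 = ((-12/13 + 21) - 5) + 0 = (261/13 - 5) + 0 = 196/13 + 0 = 196/13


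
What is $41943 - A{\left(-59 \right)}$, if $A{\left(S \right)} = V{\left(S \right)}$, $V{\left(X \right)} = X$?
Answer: $42002$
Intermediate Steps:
$A{\left(S \right)} = S$
$41943 - A{\left(-59 \right)} = 41943 - -59 = 41943 + 59 = 42002$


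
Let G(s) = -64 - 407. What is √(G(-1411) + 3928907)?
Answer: 2*√982109 ≈ 1982.0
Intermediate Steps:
G(s) = -471
√(G(-1411) + 3928907) = √(-471 + 3928907) = √3928436 = 2*√982109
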